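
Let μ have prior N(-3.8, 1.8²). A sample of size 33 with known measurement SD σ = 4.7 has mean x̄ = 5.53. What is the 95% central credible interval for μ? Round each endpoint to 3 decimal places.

Posterior precision = 1/1.8² + 33/4.7² = 0.3086 + 1.4939 = 1.8025, so posterior SD = 0.7448.
Posterior mean = (-3.8/1.8² + 33·5.53/4.7²) / 1.8025 = 3.9325.
Interval: 3.9325 ± 1.960 × 0.7448 → [2.473, 5.392].

[2.473, 5.392]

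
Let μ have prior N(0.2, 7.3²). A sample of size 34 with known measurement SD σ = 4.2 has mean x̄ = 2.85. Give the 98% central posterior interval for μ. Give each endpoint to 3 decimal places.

Posterior precision = 1/7.3² + 34/4.2² = 0.0188 + 1.9274 = 1.9462, so posterior SD = 0.7168.
Posterior mean = (0.2/7.3² + 34·2.85/4.2²) / 1.9462 = 2.8244.
Interval: 2.8244 ± 2.326 × 0.7168 → [1.157, 4.492].

[1.157, 4.492]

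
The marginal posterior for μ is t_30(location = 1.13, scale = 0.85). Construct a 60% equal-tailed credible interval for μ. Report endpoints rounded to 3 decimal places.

The t_30 distribution is symmetric; the 60% interval is 1.13 ± t·0.85 with t_{0.8,30} = 0.854.
Half-width: 0.854 × 0.85 = 0.726.
1.13 − 0.726 = 0.404; 1.13 + 0.726 = 1.856.

[0.404, 1.856]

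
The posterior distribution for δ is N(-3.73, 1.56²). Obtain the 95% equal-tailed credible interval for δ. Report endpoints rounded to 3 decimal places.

[-6.788, -0.672]

The posterior is symmetric, so the 95% equal-tailed interval is δ = -3.73 ± z·1.56 with z = 1.960.
Half-width: 1.960 × 1.56 = 3.058.
-3.73 − 3.058 = -6.788; -3.73 + 3.058 = -0.672.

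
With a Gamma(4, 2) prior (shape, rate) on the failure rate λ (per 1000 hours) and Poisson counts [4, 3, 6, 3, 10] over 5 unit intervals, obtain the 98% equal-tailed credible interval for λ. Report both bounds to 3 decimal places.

[2.677, 6.313]

Posterior: Gamma(4+26, 2+5) = Gamma(30, 7) (shape, rate).
Equal-tailed 98% interval: Gamma(30, 7) quantiles at 0.01 and 0.99.
Posterior mean ≈ 4.286, SD ≈ 0.782; a Normal approximation gives roughly [2.465, 6.106].
Exact: lower = 2.677; upper = 6.313.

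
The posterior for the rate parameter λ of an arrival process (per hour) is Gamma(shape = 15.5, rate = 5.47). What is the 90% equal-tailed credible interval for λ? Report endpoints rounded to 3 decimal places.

Posterior: Gamma(shape 15.5, rate 5.47).
Equal-tailed 90% interval: Gamma(15.5, 5.47) quantiles at 0.05 and 0.95.
Posterior mean ≈ 2.834, SD ≈ 0.720; a Normal approximation gives roughly [1.650, 4.018].
Exact: lower = 1.762; upper = 4.112.

[1.762, 4.112]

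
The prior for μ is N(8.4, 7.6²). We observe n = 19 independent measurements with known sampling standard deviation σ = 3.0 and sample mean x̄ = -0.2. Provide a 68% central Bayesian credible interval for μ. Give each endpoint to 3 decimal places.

[-0.812, 0.552]

Posterior precision = 1/7.6² + 19/3.0² = 0.0173 + 2.1111 = 2.1284, so posterior SD = 0.6854.
Posterior mean = (8.4/7.6² + 19·-0.2/3.0²) / 2.1284 = -0.1300.
Interval: -0.1300 ± 0.994 × 0.6854 → [-0.812, 0.552].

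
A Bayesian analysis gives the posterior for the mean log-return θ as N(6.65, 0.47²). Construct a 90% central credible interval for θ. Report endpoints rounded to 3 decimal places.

[5.877, 7.423]

The posterior is symmetric, so the 90% equal-tailed interval is θ = 6.65 ± z·0.47 with z = 1.645.
Half-width: 1.645 × 0.47 = 0.773.
6.65 − 0.773 = 5.877; 6.65 + 0.773 = 7.423.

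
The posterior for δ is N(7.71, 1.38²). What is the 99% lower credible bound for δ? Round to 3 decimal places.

Need L with P(δ ≥ L) = 0.99: L = 7.71 − z_{0.01}·1.38.
z = 2.326; L = 7.71 − 2.326 × 1.38 = 4.500.

4.500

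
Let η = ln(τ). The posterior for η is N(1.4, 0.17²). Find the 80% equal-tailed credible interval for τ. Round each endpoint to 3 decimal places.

On the log scale the 80% interval is 1.4 ± 1.282 × 0.17 = [1.1821, 1.6179].
Exponentiate: [e^1.1821, e^1.6179] = [3.261, 5.042].

[3.261, 5.042]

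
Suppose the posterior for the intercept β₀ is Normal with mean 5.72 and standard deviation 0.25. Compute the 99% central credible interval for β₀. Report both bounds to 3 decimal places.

[5.076, 6.364]

The posterior is symmetric, so the 99% equal-tailed interval is β₀ = 5.72 ± z·0.25 with z = 2.576.
Half-width: 2.576 × 0.25 = 0.644.
5.72 − 0.644 = 5.076; 5.72 + 0.644 = 6.364.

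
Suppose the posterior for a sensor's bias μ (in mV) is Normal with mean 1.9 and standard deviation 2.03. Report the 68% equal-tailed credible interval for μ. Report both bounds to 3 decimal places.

[-0.119, 3.919]

The posterior is symmetric, so the 68% equal-tailed interval is μ = 1.9 ± z·2.03 with z = 0.994.
Half-width: 0.994 × 2.03 = 2.019.
1.9 − 2.019 = -0.119; 1.9 + 2.019 = 3.919.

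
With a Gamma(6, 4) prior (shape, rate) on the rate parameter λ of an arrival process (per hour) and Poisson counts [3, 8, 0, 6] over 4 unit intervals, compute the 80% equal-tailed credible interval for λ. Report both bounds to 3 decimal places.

Posterior: Gamma(6+17, 4+4) = Gamma(23, 8) (shape, rate).
Equal-tailed 80% interval: Gamma(23, 8) quantiles at 0.1 and 0.9.
Posterior mean ≈ 2.875, SD ≈ 0.599; a Normal approximation gives roughly [2.107, 3.643].
Exact: lower = 2.138; upper = 3.665.

[2.138, 3.665]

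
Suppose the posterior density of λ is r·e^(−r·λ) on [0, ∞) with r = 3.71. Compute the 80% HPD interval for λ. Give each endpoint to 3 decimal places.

[0.000, 0.434]

The exponential density is strictly decreasing on [0, ∞), so the HPD interval is anchored at 0: [0, q] with P(λ ≤ q) = 0.80.
q = −ln(1 − 0.80) / 3.71 = 1.6094 / 3.71 = 0.434.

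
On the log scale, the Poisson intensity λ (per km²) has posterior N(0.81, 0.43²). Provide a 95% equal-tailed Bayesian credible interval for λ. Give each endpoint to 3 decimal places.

[0.968, 5.221]

On the log scale the 95% interval is 0.81 ± 1.960 × 0.43 = [-0.0328, 1.6528].
Exponentiate: [e^-0.0328, e^1.6528] = [0.968, 5.221].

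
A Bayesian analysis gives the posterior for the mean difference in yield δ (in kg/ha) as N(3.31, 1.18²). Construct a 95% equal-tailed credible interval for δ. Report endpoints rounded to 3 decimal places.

The posterior is symmetric, so the 95% equal-tailed interval is δ = 3.31 ± z·1.18 with z = 1.960.
Half-width: 1.960 × 1.18 = 2.313.
3.31 − 2.313 = 0.997; 3.31 + 2.313 = 5.623.

[0.997, 5.623]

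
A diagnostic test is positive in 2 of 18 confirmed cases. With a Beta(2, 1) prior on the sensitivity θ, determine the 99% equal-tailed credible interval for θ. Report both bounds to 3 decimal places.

Posterior: Beta(2+2, 1+16) = Beta(4, 17).
Equal-tailed 99% interval: the 0.005 and 0.995 quantiles of Beta(4, 17).
Posterior mean ≈ 0.190, SD ≈ 0.084; a Normal approximation gives roughly [-0.025, 0.406].
Exact: F⁻¹(0.005) = 0.036; F⁻¹(0.995) = 0.449.

[0.036, 0.449]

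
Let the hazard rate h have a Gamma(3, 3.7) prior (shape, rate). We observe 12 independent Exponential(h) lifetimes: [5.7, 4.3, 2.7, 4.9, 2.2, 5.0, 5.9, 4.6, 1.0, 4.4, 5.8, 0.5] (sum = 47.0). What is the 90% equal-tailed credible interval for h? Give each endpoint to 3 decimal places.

[0.182, 0.432]

Posterior: Gamma(3+12, 3.7+47.0) = Gamma(15, 50.7) (shape, rate).
Equal-tailed 90% interval: Gamma(15, 50.7) quantiles at 0.05 and 0.95.
Posterior mean ≈ 0.296, SD ≈ 0.076; a Normal approximation gives roughly [0.170, 0.422].
Exact: lower = 0.182; upper = 0.432.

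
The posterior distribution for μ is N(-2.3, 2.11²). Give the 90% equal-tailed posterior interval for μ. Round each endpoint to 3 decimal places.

[-5.771, 1.171]

The posterior is symmetric, so the 90% equal-tailed interval is μ = -2.3 ± z·2.11 with z = 1.645.
Half-width: 1.645 × 2.11 = 3.471.
-2.3 − 3.471 = -5.771; -2.3 + 3.471 = 1.171.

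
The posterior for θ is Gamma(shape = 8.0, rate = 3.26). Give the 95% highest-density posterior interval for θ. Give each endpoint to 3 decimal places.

[0.912, 4.181]

The posterior is unimodal and skewed, so the HPD interval has equal density at both endpoints and is the shortest 95% interval.
Solving f(0.912) = f(4.181) with F(4.181) − F(0.912) = 0.95 gives [0.912, 4.181].
For comparison, the equal-tailed interval is [1.059, 4.424]; the HPD is narrower and shifted toward the mode.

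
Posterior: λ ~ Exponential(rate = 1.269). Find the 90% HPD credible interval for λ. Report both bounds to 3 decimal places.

The exponential density is strictly decreasing on [0, ∞), so the HPD interval is anchored at 0: [0, q] with P(λ ≤ q) = 0.90.
q = −ln(1 − 0.90) / 1.269 = 2.3026 / 1.269 = 1.814.

[0.000, 1.814]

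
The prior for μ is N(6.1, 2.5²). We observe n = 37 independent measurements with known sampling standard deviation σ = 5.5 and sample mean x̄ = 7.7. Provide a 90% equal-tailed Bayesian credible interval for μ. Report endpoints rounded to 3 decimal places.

[6.116, 8.914]

Posterior precision = 1/2.5² + 37/5.5² = 0.1600 + 1.2231 = 1.3831, so posterior SD = 0.8503.
Posterior mean = (6.1/2.5² + 37·7.7/5.5²) / 1.3831 = 7.5149.
Interval: 7.5149 ± 1.645 × 0.8503 → [6.116, 8.914].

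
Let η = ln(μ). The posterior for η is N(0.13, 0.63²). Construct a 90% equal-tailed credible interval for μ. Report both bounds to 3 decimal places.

On the log scale the 90% interval is 0.13 ± 1.645 × 0.63 = [-0.9063, 1.1663].
Exponentiate: [e^-0.9063, e^1.1663] = [0.404, 3.210].

[0.404, 3.210]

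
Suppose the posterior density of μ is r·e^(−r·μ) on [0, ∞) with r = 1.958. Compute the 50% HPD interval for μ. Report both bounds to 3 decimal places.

[0.000, 0.354]

The exponential density is strictly decreasing on [0, ∞), so the HPD interval is anchored at 0: [0, q] with P(μ ≤ q) = 0.50.
q = −ln(1 − 0.50) / 1.958 = 0.6931 / 1.958 = 0.354.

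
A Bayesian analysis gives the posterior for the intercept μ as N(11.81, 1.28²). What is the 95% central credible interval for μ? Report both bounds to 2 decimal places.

The posterior is symmetric, so the 95% equal-tailed interval is μ = 11.81 ± z·1.28 with z = 1.960.
Half-width: 1.960 × 1.28 = 2.51.
11.81 − 2.51 = 9.30; 11.81 + 2.51 = 14.32.

[9.30, 14.32]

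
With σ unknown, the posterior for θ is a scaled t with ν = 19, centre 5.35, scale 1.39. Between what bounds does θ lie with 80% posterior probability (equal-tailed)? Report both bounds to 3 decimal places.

The t_19 distribution is symmetric; the 80% interval is 5.35 ± t·1.39 with t_{0.9,19} = 1.328.
Half-width: 1.328 × 1.39 = 1.846.
5.35 − 1.846 = 3.504; 5.35 + 1.846 = 7.196.

[3.504, 7.196]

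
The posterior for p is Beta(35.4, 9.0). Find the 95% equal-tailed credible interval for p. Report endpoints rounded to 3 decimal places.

Posterior: Beta(35.4, 9.0).
Equal-tailed 95% interval: the 0.025 and 0.975 quantiles of Beta(35.4, 9.0).
Posterior mean ≈ 0.797, SD ≈ 0.060; a Normal approximation gives roughly [0.680, 0.914].
Exact: F⁻¹(0.025) = 0.669; F⁻¹(0.975) = 0.901.

[0.669, 0.901]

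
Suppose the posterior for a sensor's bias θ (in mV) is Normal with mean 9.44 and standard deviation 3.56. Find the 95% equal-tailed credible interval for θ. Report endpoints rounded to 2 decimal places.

The posterior is symmetric, so the 95% equal-tailed interval is θ = 9.44 ± z·3.56 with z = 1.960.
Half-width: 1.960 × 3.56 = 6.98.
9.44 − 6.98 = 2.46; 9.44 + 6.98 = 16.42.

[2.46, 16.42]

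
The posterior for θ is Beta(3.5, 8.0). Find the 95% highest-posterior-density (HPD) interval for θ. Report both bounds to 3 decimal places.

[0.070, 0.558]

The posterior is unimodal and skewed, so the HPD interval has equal density at both endpoints and is the shortest 95% interval.
Solving f(0.070) = f(0.558) with F(0.558) − F(0.070) = 0.95 gives [0.070, 0.558].
For comparison, the equal-tailed interval is [0.088, 0.585]; the HPD is narrower and shifted toward the mode.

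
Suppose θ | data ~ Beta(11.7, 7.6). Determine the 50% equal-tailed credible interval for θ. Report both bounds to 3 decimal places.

[0.533, 0.684]

Posterior: Beta(11.7, 7.6).
Equal-tailed 50% interval: the 0.25 and 0.75 quantiles of Beta(11.7, 7.6).
Posterior mean ≈ 0.606, SD ≈ 0.108; a Normal approximation gives roughly [0.533, 0.679].
Exact: F⁻¹(0.25) = 0.533; F⁻¹(0.75) = 0.684.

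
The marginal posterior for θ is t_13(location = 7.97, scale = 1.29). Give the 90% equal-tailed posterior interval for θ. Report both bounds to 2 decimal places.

The t_13 distribution is symmetric; the 90% interval is 7.97 ± t·1.29 with t_{0.95,13} = 1.771.
Half-width: 1.771 × 1.29 = 2.28.
7.97 − 2.28 = 5.69; 7.97 + 2.28 = 10.25.

[5.69, 10.25]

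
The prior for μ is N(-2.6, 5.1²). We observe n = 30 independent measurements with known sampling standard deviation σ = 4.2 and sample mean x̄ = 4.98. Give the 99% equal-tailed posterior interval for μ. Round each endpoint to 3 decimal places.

Posterior precision = 1/5.1² + 30/4.2² = 0.0384 + 1.7007 = 1.7391, so posterior SD = 0.7583.
Posterior mean = (-2.6/5.1² + 30·4.98/4.2²) / 1.7391 = 4.8124.
Interval: 4.8124 ± 2.576 × 0.7583 → [2.859, 6.766].

[2.859, 6.766]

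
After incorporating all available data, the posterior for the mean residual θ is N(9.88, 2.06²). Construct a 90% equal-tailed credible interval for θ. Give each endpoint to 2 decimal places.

[6.49, 13.27]

The posterior is symmetric, so the 90% equal-tailed interval is θ = 9.88 ± z·2.06 with z = 1.645.
Half-width: 1.645 × 2.06 = 3.39.
9.88 − 3.39 = 6.49; 9.88 + 3.39 = 13.27.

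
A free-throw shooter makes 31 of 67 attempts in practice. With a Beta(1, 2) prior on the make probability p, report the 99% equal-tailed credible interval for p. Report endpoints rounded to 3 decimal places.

[0.309, 0.610]

Posterior: Beta(1+31, 2+36) = Beta(32, 38).
Equal-tailed 99% interval: the 0.005 and 0.995 quantiles of Beta(32, 38).
Posterior mean ≈ 0.457, SD ≈ 0.059; a Normal approximation gives roughly [0.305, 0.609].
Exact: F⁻¹(0.005) = 0.309; F⁻¹(0.995) = 0.610.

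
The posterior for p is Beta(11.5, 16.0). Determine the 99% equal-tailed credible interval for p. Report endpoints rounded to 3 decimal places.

Posterior: Beta(11.5, 16.0).
Equal-tailed 99% interval: the 0.005 and 0.995 quantiles of Beta(11.5, 16.0).
Posterior mean ≈ 0.418, SD ≈ 0.092; a Normal approximation gives roughly [0.180, 0.656].
Exact: F⁻¹(0.005) = 0.199; F⁻¹(0.995) = 0.659.

[0.199, 0.659]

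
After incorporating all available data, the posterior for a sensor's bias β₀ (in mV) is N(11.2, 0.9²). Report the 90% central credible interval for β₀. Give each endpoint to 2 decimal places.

[9.72, 12.68]

The posterior is symmetric, so the 90% equal-tailed interval is β₀ = 11.2 ± z·0.9 with z = 1.645.
Half-width: 1.645 × 0.9 = 1.48.
11.2 − 1.48 = 9.72; 11.2 + 1.48 = 12.68.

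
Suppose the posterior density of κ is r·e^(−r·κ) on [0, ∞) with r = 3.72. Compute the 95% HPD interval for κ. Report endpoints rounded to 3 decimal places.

[0.000, 0.805]

The exponential density is strictly decreasing on [0, ∞), so the HPD interval is anchored at 0: [0, q] with P(κ ≤ q) = 0.95.
q = −ln(1 − 0.95) / 3.72 = 2.9957 / 3.72 = 0.805.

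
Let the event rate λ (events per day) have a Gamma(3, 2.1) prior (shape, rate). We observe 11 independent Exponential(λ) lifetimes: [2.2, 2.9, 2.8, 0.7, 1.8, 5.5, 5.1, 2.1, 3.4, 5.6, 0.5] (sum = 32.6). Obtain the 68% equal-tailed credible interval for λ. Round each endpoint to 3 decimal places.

[0.297, 0.509]

Posterior: Gamma(3+11, 2.1+32.6) = Gamma(14, 34.7) (shape, rate).
Equal-tailed 68% interval: Gamma(14, 34.7) quantiles at 0.16 and 0.84.
Posterior mean ≈ 0.403, SD ≈ 0.108; a Normal approximation gives roughly [0.296, 0.511].
Exact: lower = 0.297; upper = 0.509.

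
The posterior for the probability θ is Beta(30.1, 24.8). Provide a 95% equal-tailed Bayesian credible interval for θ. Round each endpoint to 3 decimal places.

[0.417, 0.677]

Posterior: Beta(30.1, 24.8).
Equal-tailed 95% interval: the 0.025 and 0.975 quantiles of Beta(30.1, 24.8).
Posterior mean ≈ 0.548, SD ≈ 0.067; a Normal approximation gives roughly [0.418, 0.679].
Exact: F⁻¹(0.025) = 0.417; F⁻¹(0.975) = 0.677.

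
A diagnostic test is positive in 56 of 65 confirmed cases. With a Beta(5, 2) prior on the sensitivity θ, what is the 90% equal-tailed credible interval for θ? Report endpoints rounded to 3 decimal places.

[0.773, 0.911]

Posterior: Beta(5+56, 2+9) = Beta(61, 11).
Equal-tailed 90% interval: the 0.05 and 0.95 quantiles of Beta(61, 11).
Posterior mean ≈ 0.847, SD ≈ 0.042; a Normal approximation gives roughly [0.778, 0.916].
Exact: F⁻¹(0.05) = 0.773; F⁻¹(0.95) = 0.911.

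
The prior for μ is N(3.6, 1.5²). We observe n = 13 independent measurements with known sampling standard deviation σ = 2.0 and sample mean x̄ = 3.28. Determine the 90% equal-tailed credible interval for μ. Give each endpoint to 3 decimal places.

Posterior precision = 1/1.5² + 13/2.0² = 0.4444 + 3.2500 = 3.6944, so posterior SD = 0.5203.
Posterior mean = (3.6/1.5² + 13·3.28/2.0²) / 3.6944 = 3.3185.
Interval: 3.3185 ± 1.645 × 0.5203 → [2.463, 4.174].

[2.463, 4.174]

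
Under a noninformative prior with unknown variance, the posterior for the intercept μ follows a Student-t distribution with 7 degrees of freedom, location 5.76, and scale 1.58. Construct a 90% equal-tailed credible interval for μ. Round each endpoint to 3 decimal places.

The t_7 distribution is symmetric; the 90% interval is 5.76 ± t·1.58 with t_{0.95,7} = 1.895.
Half-width: 1.895 × 1.58 = 2.993.
5.76 − 2.993 = 2.767; 5.76 + 2.993 = 8.753.

[2.767, 8.753]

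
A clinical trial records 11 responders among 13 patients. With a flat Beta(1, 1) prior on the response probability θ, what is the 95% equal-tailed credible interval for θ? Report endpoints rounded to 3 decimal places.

Posterior: Beta(1+11, 1+2) = Beta(12, 3).
Equal-tailed 95% interval: the 0.025 and 0.975 quantiles of Beta(12, 3).
Posterior mean ≈ 0.800, SD ≈ 0.100; a Normal approximation gives roughly [0.604, 0.996].
Exact: F⁻¹(0.025) = 0.572; F⁻¹(0.975) = 0.953.

[0.572, 0.953]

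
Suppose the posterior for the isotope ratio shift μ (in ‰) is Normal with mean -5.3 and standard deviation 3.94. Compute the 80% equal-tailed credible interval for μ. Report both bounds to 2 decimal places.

[-10.35, -0.25]

The posterior is symmetric, so the 80% equal-tailed interval is μ = -5.3 ± z·3.94 with z = 1.282.
Half-width: 1.282 × 3.94 = 5.05.
-5.3 − 5.05 = -10.35; -5.3 + 5.05 = -0.25.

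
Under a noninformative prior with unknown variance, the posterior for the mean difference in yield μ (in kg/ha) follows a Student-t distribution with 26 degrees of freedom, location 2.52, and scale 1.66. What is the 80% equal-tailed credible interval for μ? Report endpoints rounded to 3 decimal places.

[0.337, 4.703]

The t_26 distribution is symmetric; the 80% interval is 2.52 ± t·1.66 with t_{0.9,26} = 1.315.
Half-width: 1.315 × 1.66 = 2.183.
2.52 − 2.183 = 0.337; 2.52 + 2.183 = 4.703.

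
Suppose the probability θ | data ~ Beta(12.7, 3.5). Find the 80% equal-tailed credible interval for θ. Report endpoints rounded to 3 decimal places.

[0.648, 0.903]

Posterior: Beta(12.7, 3.5).
Equal-tailed 80% interval: the 0.1 and 0.9 quantiles of Beta(12.7, 3.5).
Posterior mean ≈ 0.784, SD ≈ 0.099; a Normal approximation gives roughly [0.657, 0.911].
Exact: F⁻¹(0.1) = 0.648; F⁻¹(0.9) = 0.903.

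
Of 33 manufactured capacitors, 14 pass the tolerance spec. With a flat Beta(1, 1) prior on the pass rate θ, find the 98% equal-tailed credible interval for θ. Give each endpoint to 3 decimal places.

[0.246, 0.623]

Posterior: Beta(1+14, 1+19) = Beta(15, 20).
Equal-tailed 98% interval: the 0.01 and 0.99 quantiles of Beta(15, 20).
Posterior mean ≈ 0.429, SD ≈ 0.082; a Normal approximation gives roughly [0.237, 0.620].
Exact: F⁻¹(0.01) = 0.246; F⁻¹(0.99) = 0.623.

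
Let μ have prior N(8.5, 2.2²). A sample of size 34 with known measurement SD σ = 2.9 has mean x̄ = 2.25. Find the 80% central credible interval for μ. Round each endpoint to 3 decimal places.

[1.932, 3.176]

Posterior precision = 1/2.2² + 34/2.9² = 0.2066 + 4.0428 = 4.2494, so posterior SD = 0.4851.
Posterior mean = (8.5/2.2² + 34·2.25/2.9²) / 4.2494 = 2.5539.
Interval: 2.5539 ± 1.282 × 0.4851 → [1.932, 3.176].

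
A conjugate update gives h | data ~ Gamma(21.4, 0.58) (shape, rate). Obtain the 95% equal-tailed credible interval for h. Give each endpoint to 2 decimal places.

[22.96, 54.09]

Posterior: Gamma(shape 21.4, rate 0.58).
Equal-tailed 95% interval: Gamma(21.4, 0.58) quantiles at 0.025 and 0.975.
Posterior mean ≈ 36.90, SD ≈ 7.98; a Normal approximation gives roughly [21.26, 52.53].
Exact: lower = 22.96; upper = 54.09.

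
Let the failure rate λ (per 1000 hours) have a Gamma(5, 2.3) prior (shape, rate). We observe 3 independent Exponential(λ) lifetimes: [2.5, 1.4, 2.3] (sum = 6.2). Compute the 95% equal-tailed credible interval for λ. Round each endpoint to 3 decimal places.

[0.406, 1.697]

Posterior: Gamma(5+3, 2.3+6.2) = Gamma(8, 8.5) (shape, rate).
Equal-tailed 95% interval: Gamma(8, 8.5) quantiles at 0.025 and 0.975.
Posterior mean ≈ 0.941, SD ≈ 0.333; a Normal approximation gives roughly [0.289, 1.593].
Exact: lower = 0.406; upper = 1.697.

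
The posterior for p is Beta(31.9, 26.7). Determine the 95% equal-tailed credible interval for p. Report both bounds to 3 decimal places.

[0.417, 0.669]

Posterior: Beta(31.9, 26.7).
Equal-tailed 95% interval: the 0.025 and 0.975 quantiles of Beta(31.9, 26.7).
Posterior mean ≈ 0.544, SD ≈ 0.065; a Normal approximation gives roughly [0.418, 0.671].
Exact: F⁻¹(0.025) = 0.417; F⁻¹(0.975) = 0.669.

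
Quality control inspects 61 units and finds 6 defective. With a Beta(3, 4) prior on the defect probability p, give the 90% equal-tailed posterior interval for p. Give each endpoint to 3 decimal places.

Posterior: Beta(3+6, 4+55) = Beta(9, 59).
Equal-tailed 90% interval: the 0.05 and 0.95 quantiles of Beta(9, 59).
Posterior mean ≈ 0.132, SD ≈ 0.041; a Normal approximation gives roughly [0.065, 0.199].
Exact: F⁻¹(0.05) = 0.072; F⁻¹(0.95) = 0.205.

[0.072, 0.205]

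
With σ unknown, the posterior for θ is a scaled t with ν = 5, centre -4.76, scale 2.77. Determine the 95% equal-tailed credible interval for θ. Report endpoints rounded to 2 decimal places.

[-11.88, 2.36]

The t_5 distribution is symmetric; the 95% interval is -4.76 ± t·2.77 with t_{0.975,5} = 2.571.
Half-width: 2.571 × 2.77 = 7.12.
-4.76 − 7.12 = -11.88; -4.76 + 7.12 = 2.36.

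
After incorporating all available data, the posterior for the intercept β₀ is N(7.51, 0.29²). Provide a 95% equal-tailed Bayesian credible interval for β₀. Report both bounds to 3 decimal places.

[6.942, 8.078]

The posterior is symmetric, so the 95% equal-tailed interval is β₀ = 7.51 ± z·0.29 with z = 1.960.
Half-width: 1.960 × 0.29 = 0.568.
7.51 − 0.568 = 6.942; 7.51 + 0.568 = 8.078.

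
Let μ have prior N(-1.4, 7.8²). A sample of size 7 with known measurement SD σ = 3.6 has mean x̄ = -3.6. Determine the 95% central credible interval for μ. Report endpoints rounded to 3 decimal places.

[-6.162, -0.908]

Posterior precision = 1/7.8² + 7/3.6² = 0.0164 + 0.5401 = 0.5566, so posterior SD = 1.3404.
Posterior mean = (-1.4/7.8² + 7·-3.6/3.6²) / 0.5566 = -3.5350.
Interval: -3.5350 ± 1.960 × 1.3404 → [-6.162, -0.908].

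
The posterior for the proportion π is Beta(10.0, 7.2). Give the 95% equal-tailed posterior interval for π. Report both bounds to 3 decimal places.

Posterior: Beta(10.0, 7.2).
Equal-tailed 95% interval: the 0.025 and 0.975 quantiles of Beta(10.0, 7.2).
Posterior mean ≈ 0.581, SD ≈ 0.116; a Normal approximation gives roughly [0.355, 0.808].
Exact: F⁻¹(0.025) = 0.349; F⁻¹(0.975) = 0.796.

[0.349, 0.796]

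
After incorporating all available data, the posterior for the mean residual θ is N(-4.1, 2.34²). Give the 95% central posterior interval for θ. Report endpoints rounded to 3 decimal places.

The posterior is symmetric, so the 95% equal-tailed interval is θ = -4.1 ± z·2.34 with z = 1.960.
Half-width: 1.960 × 2.34 = 4.586.
-4.1 − 4.586 = -8.686; -4.1 + 4.586 = 0.486.

[-8.686, 0.486]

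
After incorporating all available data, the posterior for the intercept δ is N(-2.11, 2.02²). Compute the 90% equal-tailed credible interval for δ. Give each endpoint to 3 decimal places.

[-5.433, 1.213]

The posterior is symmetric, so the 90% equal-tailed interval is δ = -2.11 ± z·2.02 with z = 1.645.
Half-width: 1.645 × 2.02 = 3.323.
-2.11 − 3.323 = -5.433; -2.11 + 3.323 = 1.213.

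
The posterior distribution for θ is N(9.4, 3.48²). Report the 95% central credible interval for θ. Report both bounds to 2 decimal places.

The posterior is symmetric, so the 95% equal-tailed interval is θ = 9.4 ± z·3.48 with z = 1.960.
Half-width: 1.960 × 3.48 = 6.82.
9.4 − 6.82 = 2.58; 9.4 + 6.82 = 16.22.

[2.58, 16.22]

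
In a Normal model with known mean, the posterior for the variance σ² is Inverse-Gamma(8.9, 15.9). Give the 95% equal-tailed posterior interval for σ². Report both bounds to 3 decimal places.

Inverse-Gamma(8.9, 15.9) quantiles: F⁻¹(0.025) and F⁻¹(0.975).
Equivalently, 1/σ² ~ Gamma(8.9, rate = 15.9); invert its 0.975 and 0.025 quantiles.
Posterior mean ≈ 2.013, SD ≈ 0.766; a Normal approximation gives roughly [0.511, 3.514].
Exact: lower = 1.017; upper = 3.928.

[1.017, 3.928]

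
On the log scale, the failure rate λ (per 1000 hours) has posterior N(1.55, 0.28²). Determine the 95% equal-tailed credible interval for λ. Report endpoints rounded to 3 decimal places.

[2.722, 8.156]

On the log scale the 95% interval is 1.55 ± 1.960 × 0.28 = [1.0012, 2.0988].
Exponentiate: [e^1.0012, e^2.0988] = [2.722, 8.156].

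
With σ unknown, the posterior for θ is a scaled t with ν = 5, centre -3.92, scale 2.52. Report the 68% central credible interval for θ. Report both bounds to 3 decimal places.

The t_5 distribution is symmetric; the 68% interval is -3.92 ± t·2.52 with t_{0.84,5} = 1.104.
Half-width: 1.104 × 2.52 = 2.781.
-3.92 − 2.781 = -6.701; -3.92 + 2.781 = -1.139.

[-6.701, -1.139]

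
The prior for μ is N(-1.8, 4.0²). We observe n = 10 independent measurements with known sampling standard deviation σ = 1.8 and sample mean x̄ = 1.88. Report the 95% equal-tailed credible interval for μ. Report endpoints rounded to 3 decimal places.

Posterior precision = 1/4.0² + 10/1.8² = 0.0625 + 3.0864 = 3.1489, so posterior SD = 0.5635.
Posterior mean = (-1.8/4.0² + 10·1.88/1.8²) / 3.1489 = 1.8070.
Interval: 1.8070 ± 1.960 × 0.5635 → [0.702, 2.911].

[0.702, 2.911]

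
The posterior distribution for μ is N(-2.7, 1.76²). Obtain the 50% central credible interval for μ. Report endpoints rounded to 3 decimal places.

[-3.887, -1.513]

The posterior is symmetric, so the 50% equal-tailed interval is μ = -2.7 ± z·1.76 with z = 0.674.
Half-width: 0.674 × 1.76 = 1.187.
-2.7 − 1.187 = -3.887; -2.7 + 1.187 = -1.513.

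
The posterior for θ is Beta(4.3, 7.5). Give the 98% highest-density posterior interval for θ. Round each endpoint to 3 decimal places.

The posterior is unimodal and skewed, so the HPD interval has equal density at both endpoints and is the shortest 98% interval.
Solving f(0.088) = f(0.676) with F(0.676) − F(0.088) = 0.98 gives [0.088, 0.676].
For comparison, the equal-tailed interval is [0.100, 0.693]; the HPD is narrower and shifted toward the mode.

[0.088, 0.676]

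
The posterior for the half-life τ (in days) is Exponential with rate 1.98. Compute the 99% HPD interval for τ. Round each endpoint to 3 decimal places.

The exponential density is strictly decreasing on [0, ∞), so the HPD interval is anchored at 0: [0, q] with P(τ ≤ q) = 0.99.
q = −ln(1 − 0.99) / 1.98 = 4.6052 / 1.98 = 2.326.

[0.000, 2.326]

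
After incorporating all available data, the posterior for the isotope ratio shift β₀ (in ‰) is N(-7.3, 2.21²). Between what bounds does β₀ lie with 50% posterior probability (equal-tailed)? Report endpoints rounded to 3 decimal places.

The posterior is symmetric, so the 50% equal-tailed interval is β₀ = -7.3 ± z·2.21 with z = 0.674.
Half-width: 0.674 × 2.21 = 1.491.
-7.3 − 1.491 = -8.791; -7.3 + 1.491 = -5.809.

[-8.791, -5.809]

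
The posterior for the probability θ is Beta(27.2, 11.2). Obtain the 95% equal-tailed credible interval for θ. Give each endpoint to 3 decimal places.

[0.557, 0.839]

Posterior: Beta(27.2, 11.2).
Equal-tailed 95% interval: the 0.025 and 0.975 quantiles of Beta(27.2, 11.2).
Posterior mean ≈ 0.708, SD ≈ 0.072; a Normal approximation gives roughly [0.566, 0.850].
Exact: F⁻¹(0.025) = 0.557; F⁻¹(0.975) = 0.839.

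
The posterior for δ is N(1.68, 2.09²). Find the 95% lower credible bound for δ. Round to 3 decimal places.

-1.758

Need L with P(δ ≥ L) = 0.95: L = 1.68 − z_{0.05}·2.09.
z = 1.645; L = 1.68 − 1.645 × 2.09 = -1.758.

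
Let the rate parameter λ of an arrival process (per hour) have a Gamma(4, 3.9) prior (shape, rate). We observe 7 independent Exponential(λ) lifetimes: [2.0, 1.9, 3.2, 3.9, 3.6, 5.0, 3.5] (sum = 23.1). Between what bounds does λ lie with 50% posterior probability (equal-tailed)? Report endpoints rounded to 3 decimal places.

Posterior: Gamma(4+7, 3.9+23.1) = Gamma(11, 27.0) (shape, rate).
Equal-tailed 50% interval: Gamma(11, 27.0) quantiles at 0.25 and 0.75.
Posterior mean ≈ 0.407, SD ≈ 0.123; a Normal approximation gives roughly [0.325, 0.490].
Exact: lower = 0.319; upper = 0.482.

[0.319, 0.482]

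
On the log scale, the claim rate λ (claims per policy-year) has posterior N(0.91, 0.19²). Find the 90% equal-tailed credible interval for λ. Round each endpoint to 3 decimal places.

[1.818, 3.396]

On the log scale the 90% interval is 0.91 ± 1.645 × 0.19 = [0.5975, 1.2225].
Exponentiate: [e^0.5975, e^1.2225] = [1.818, 3.396].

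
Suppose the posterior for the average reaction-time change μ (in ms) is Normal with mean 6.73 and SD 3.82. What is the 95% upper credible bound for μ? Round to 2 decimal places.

Need U with P(μ ≤ U) = 0.95: U = 6.73 + z_{0.05}·3.82.
z = 1.645; U = 6.73 + 1.645 × 3.82 = 13.01.

13.01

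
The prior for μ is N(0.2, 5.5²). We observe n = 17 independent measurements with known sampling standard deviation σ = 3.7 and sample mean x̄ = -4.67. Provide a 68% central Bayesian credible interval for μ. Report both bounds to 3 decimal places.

[-5.424, -3.663]

Posterior precision = 1/5.5² + 17/3.7² = 0.0331 + 1.2418 = 1.2748, so posterior SD = 0.8857.
Posterior mean = (0.2/5.5² + 17·-4.67/3.7²) / 1.2748 = -4.5437.
Interval: -4.5437 ± 0.994 × 0.8857 → [-5.424, -3.663].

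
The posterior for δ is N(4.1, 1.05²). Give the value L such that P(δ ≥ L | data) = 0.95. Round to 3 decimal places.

2.373

Need L with P(δ ≥ L) = 0.95: L = 4.1 − z_{0.05}·1.05.
z = 1.645; L = 4.1 − 1.645 × 1.05 = 2.373.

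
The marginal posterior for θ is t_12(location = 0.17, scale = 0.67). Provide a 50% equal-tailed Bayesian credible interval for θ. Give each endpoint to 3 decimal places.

The t_12 distribution is symmetric; the 50% interval is 0.17 ± t·0.67 with t_{0.75,12} = 0.695.
Half-width: 0.695 × 0.67 = 0.466.
0.17 − 0.466 = -0.296; 0.17 + 0.466 = 0.636.

[-0.296, 0.636]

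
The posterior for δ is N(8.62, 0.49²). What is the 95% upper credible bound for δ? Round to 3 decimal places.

Need U with P(δ ≤ U) = 0.95: U = 8.62 + z_{0.05}·0.49.
z = 1.645; U = 8.62 + 1.645 × 0.49 = 9.426.

9.426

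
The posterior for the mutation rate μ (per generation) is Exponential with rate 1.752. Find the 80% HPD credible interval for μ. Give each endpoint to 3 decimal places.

The exponential density is strictly decreasing on [0, ∞), so the HPD interval is anchored at 0: [0, q] with P(μ ≤ q) = 0.80.
q = −ln(1 − 0.80) / 1.752 = 1.6094 / 1.752 = 0.919.

[0.000, 0.919]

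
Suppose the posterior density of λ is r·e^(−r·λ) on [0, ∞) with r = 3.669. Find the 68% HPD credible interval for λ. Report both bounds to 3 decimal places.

The exponential density is strictly decreasing on [0, ∞), so the HPD interval is anchored at 0: [0, q] with P(λ ≤ q) = 0.68.
q = −ln(1 − 0.68) / 3.669 = 1.1394 / 3.669 = 0.311.

[0.000, 0.311]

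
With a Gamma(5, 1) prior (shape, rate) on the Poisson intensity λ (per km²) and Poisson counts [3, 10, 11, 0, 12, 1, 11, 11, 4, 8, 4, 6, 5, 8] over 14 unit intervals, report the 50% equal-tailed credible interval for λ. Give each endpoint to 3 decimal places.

[6.141, 7.034]

Posterior: Gamma(5+94, 1+14) = Gamma(99, 15) (shape, rate).
Equal-tailed 50% interval: Gamma(99, 15) quantiles at 0.25 and 0.75.
Posterior mean ≈ 6.600, SD ≈ 0.663; a Normal approximation gives roughly [6.153, 7.047].
Exact: lower = 6.141; upper = 7.034.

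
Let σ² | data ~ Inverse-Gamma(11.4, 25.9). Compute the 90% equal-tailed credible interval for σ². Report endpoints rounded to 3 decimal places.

Inverse-Gamma(11.4, 25.9) quantiles: F⁻¹(0.05) and F⁻¹(0.95).
Equivalently, 1/σ² ~ Gamma(11.4, rate = 25.9); invert its 0.95 and 0.05 quantiles.
Posterior mean ≈ 2.490, SD ≈ 0.812; a Normal approximation gives roughly [1.154, 3.826].
Exact: lower = 1.483; upper = 4.003.

[1.483, 4.003]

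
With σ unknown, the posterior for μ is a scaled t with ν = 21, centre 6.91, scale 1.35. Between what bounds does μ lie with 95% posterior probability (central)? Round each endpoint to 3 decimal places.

The t_21 distribution is symmetric; the 95% interval is 6.91 ± t·1.35 with t_{0.975,21} = 2.080.
Half-width: 2.080 × 1.35 = 2.807.
6.91 − 2.807 = 4.103; 6.91 + 2.807 = 9.717.

[4.103, 9.717]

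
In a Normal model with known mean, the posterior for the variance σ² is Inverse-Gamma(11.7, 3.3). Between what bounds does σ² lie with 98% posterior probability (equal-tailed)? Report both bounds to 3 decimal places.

Inverse-Gamma(11.7, 3.3) quantiles: F⁻¹(0.01) and F⁻¹(0.99).
Equivalently, 1/σ² ~ Gamma(11.7, rate = 3.3); invert its 0.99 and 0.01 quantiles.
Posterior mean ≈ 0.308, SD ≈ 0.099; a Normal approximation gives roughly [0.078, 0.539].
Exact: lower = 0.156; upper = 0.631.

[0.156, 0.631]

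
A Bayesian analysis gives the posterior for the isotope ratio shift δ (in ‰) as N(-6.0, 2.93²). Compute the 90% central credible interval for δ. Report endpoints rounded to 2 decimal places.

[-10.82, -1.18]

The posterior is symmetric, so the 90% equal-tailed interval is δ = -6.0 ± z·2.93 with z = 1.645.
Half-width: 1.645 × 2.93 = 4.82.
-6.0 − 4.82 = -10.82; -6.0 + 4.82 = -1.18.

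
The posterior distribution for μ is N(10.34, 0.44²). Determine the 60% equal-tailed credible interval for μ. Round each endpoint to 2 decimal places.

[9.97, 10.71]

The posterior is symmetric, so the 60% equal-tailed interval is μ = 10.34 ± z·0.44 with z = 0.842.
Half-width: 0.842 × 0.44 = 0.37.
10.34 − 0.37 = 9.97; 10.34 + 0.37 = 10.71.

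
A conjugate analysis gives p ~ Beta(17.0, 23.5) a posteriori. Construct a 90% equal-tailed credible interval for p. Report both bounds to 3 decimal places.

[0.296, 0.548]

Posterior: Beta(17.0, 23.5).
Equal-tailed 90% interval: the 0.05 and 0.95 quantiles of Beta(17.0, 23.5).
Posterior mean ≈ 0.420, SD ≈ 0.077; a Normal approximation gives roughly [0.294, 0.546].
Exact: F⁻¹(0.05) = 0.296; F⁻¹(0.95) = 0.548.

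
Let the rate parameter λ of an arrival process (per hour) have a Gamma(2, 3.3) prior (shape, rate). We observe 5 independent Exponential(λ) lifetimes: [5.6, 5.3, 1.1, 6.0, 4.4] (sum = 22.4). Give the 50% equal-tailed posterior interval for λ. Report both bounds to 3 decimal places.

Posterior: Gamma(2+5, 3.3+22.4) = Gamma(7, 25.7) (shape, rate).
Equal-tailed 50% interval: Gamma(7, 25.7) quantiles at 0.25 and 0.75.
Posterior mean ≈ 0.272, SD ≈ 0.103; a Normal approximation gives roughly [0.203, 0.342].
Exact: lower = 0.198; upper = 0.333.

[0.198, 0.333]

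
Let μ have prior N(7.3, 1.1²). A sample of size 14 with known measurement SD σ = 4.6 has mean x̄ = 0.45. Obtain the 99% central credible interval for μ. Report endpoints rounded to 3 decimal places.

Posterior precision = 1/1.1² + 14/4.6² = 0.8264 + 0.6616 = 1.4881, so posterior SD = 0.8198.
Posterior mean = (7.3/1.1² + 14·0.45/4.6²) / 1.4881 = 4.2544.
Interval: 4.2544 ± 2.576 × 0.8198 → [2.143, 6.366].

[2.143, 6.366]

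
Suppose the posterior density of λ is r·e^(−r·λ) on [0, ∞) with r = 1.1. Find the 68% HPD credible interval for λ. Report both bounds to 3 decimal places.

The exponential density is strictly decreasing on [0, ∞), so the HPD interval is anchored at 0: [0, q] with P(λ ≤ q) = 0.68.
q = −ln(1 − 0.68) / 1.1 = 1.1394 / 1.1 = 1.036.

[0.000, 1.036]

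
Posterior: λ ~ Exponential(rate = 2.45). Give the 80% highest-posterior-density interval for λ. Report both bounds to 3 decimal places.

The exponential density is strictly decreasing on [0, ∞), so the HPD interval is anchored at 0: [0, q] with P(λ ≤ q) = 0.80.
q = −ln(1 − 0.80) / 2.45 = 1.6094 / 2.45 = 0.657.

[0.000, 0.657]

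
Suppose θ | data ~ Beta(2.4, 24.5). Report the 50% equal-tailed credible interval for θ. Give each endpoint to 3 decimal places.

[0.049, 0.119]

Posterior: Beta(2.4, 24.5).
Equal-tailed 50% interval: the 0.25 and 0.75 quantiles of Beta(2.4, 24.5).
Posterior mean ≈ 0.089, SD ≈ 0.054; a Normal approximation gives roughly [0.053, 0.126].
Exact: F⁻¹(0.25) = 0.049; F⁻¹(0.75) = 0.119.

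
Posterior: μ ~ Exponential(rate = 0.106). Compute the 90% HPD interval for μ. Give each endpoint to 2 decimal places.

The exponential density is strictly decreasing on [0, ∞), so the HPD interval is anchored at 0: [0, q] with P(μ ≤ q) = 0.90.
q = −ln(1 − 0.90) / 0.106 = 2.3026 / 0.106 = 21.72.

[0.00, 21.72]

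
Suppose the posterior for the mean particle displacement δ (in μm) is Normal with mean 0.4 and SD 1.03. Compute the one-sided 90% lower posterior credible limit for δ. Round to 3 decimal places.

Need L with P(δ ≥ L) = 0.90: L = 0.4 − z_{0.1}·1.03.
z = 1.282; L = 0.4 − 1.282 × 1.03 = -0.920.

-0.920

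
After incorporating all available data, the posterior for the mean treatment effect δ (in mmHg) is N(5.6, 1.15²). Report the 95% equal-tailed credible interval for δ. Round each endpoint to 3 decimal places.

The posterior is symmetric, so the 95% equal-tailed interval is δ = 5.6 ± z·1.15 with z = 1.960.
Half-width: 1.960 × 1.15 = 2.254.
5.6 − 2.254 = 3.346; 5.6 + 2.254 = 7.854.

[3.346, 7.854]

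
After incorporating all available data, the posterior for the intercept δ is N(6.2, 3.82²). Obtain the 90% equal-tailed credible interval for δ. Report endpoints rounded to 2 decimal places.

The posterior is symmetric, so the 90% equal-tailed interval is δ = 6.2 ± z·3.82 with z = 1.645.
Half-width: 1.645 × 3.82 = 6.28.
6.2 − 6.28 = -0.08; 6.2 + 6.28 = 12.48.

[-0.08, 12.48]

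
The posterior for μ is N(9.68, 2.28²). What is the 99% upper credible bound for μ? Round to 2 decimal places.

14.98

Need U with P(μ ≤ U) = 0.99: U = 9.68 + z_{0.01}·2.28.
z = 2.326; U = 9.68 + 2.326 × 2.28 = 14.98.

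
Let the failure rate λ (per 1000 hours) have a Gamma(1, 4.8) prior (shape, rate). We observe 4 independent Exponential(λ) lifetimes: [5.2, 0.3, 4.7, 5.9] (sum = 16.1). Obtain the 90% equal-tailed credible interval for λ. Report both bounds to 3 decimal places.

Posterior: Gamma(1+4, 4.8+16.1) = Gamma(5, 20.9) (shape, rate).
Equal-tailed 90% interval: Gamma(5, 20.9) quantiles at 0.05 and 0.95.
Posterior mean ≈ 0.239, SD ≈ 0.107; a Normal approximation gives roughly [0.063, 0.415].
Exact: lower = 0.094; upper = 0.438.

[0.094, 0.438]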